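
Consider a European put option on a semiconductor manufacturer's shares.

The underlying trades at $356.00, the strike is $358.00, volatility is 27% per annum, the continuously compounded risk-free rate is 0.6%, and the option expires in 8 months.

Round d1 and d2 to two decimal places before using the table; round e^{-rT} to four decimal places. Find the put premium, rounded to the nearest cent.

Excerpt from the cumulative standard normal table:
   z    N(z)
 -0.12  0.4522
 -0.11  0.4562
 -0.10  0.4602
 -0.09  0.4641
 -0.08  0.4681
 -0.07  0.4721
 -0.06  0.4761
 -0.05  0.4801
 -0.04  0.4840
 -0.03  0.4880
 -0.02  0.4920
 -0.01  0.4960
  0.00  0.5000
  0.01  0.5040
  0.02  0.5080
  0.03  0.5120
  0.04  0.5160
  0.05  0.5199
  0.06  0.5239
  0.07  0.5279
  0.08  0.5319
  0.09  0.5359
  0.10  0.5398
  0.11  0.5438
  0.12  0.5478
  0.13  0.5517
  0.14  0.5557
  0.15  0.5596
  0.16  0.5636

σ√T = 0.27 × 0.8165 = 0.2205
d₁ = [ln(356/358) + (0.006 + 0.27²/2)·0.6667] / 0.2205 = [-0.0056 + 0.0283] / 0.2205 = 0.1030 → 0.10
d₂ = d₁ − σ√T = 0.1030 − 0.2205 = -0.1175 → -0.12
e^(−rT) = e^(−0.006·0.6667) = 0.9960
N(−d₂) = N(0.12) = 0.5478;  N(−d₁) = N(-0.10) = 0.4602
P = 358·0.9960·0.5478 − 356·0.4602 = 195.3280 − 163.8312 = 31.4968

$31.50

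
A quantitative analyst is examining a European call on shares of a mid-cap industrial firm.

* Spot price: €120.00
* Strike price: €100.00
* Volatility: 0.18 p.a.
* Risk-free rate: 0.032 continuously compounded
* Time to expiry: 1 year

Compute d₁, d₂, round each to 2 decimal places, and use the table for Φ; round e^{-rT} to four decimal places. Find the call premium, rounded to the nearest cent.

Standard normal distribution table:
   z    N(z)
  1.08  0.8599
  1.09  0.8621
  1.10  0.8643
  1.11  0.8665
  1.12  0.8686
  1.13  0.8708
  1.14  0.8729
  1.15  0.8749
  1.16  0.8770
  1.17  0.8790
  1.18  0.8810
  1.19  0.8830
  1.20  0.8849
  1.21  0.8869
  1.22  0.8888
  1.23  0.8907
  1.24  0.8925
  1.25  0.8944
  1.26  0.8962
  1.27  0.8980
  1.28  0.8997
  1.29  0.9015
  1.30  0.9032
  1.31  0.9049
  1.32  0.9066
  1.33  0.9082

€24.26

σ√T = 0.18·√1 = 0.1800
d₁ = [ln(120/100) + (0.032 + ½·0.18²)·1] / (σ√T) = (0.1823 + 0.0482) / 0.1800 = 1.2807 which rounds to 1.28
d₂ = 1.2807 − 0.1800 = 1.1007 which rounds to 1.10
exp(−rT) = exp(−0.032·1) = 0.9685
C = 120·N(1.28) − 100·0.9685·N(1.10) = 120·0.8997 − 100·0.9685·0.8643 = 107.9640 − 83.7075 = 24.2565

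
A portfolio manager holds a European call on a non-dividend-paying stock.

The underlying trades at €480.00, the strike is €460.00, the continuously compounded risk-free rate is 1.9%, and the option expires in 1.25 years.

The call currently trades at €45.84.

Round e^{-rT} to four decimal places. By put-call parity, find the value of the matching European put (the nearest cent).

exp(−rT) = exp(−0.019·1.25) = 0.9765
Put-call parity: C − P = S − K·e^(−rT) = 480 − 460·0.9765 = 480 − 449.1900 = 30.8100
P = C − (C − P) = 45.84 − (30.8100) = 15.0300

€15.03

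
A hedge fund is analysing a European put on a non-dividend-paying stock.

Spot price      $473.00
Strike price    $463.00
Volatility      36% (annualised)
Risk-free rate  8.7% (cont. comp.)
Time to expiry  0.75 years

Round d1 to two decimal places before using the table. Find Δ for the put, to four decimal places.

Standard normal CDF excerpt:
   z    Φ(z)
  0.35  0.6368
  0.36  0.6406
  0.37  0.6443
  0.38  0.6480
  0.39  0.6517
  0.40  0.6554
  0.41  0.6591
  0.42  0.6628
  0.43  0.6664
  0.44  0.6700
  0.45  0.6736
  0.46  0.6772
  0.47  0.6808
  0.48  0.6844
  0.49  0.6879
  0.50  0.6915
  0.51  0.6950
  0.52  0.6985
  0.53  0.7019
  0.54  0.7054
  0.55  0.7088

T = 0.75;  σ√T = 0.3118
ln(S/K) + (r + σ²/2)T = ln(473/463) + (0.087 + 0.36²/2)·0.75 = 0.0214 + 0.1138 = 0.1352
d₁ = 0.1352 / 0.3118 = 0.4337 which rounds to 0.43
N(d₁) = N(0.43) = 0.6664
Δ_put = N(d₁) − 1 = 0.6664 − 1 = -0.3336

-0.3336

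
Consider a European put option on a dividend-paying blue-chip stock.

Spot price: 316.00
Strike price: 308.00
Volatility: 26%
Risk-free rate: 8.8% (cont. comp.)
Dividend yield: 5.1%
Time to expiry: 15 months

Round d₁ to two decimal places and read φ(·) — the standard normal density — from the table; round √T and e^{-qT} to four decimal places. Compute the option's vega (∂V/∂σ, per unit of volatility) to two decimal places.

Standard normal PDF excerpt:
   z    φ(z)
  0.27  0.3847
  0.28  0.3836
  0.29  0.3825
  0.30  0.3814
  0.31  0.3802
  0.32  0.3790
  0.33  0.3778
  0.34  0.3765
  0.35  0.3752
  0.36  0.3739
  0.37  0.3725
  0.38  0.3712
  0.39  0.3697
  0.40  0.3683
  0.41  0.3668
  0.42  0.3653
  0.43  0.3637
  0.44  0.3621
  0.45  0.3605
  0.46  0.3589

122.54

σ√T = 0.26 × 1.1180 = 0.2907
ln(S/K) + (r − q + σ²/2)T = ln(316/308) + (0.088 − 0.051 + 0.26²/2)·1.25 = 0.0256 + 0.0885 = 0.1141
d₁ = 0.1141 / 0.2907 = 0.3927 which rounds to 0.39
√T = √1.25 = 1.1180
φ(d₁) = φ(0.39) = 0.3697
e^(−qT) = e^(−0.051·1.25) = 0.9382
vega = S·e^(−qT)·φ(d₁)·√T = 316·0.9382·0.3697·1.1180 = 122.5388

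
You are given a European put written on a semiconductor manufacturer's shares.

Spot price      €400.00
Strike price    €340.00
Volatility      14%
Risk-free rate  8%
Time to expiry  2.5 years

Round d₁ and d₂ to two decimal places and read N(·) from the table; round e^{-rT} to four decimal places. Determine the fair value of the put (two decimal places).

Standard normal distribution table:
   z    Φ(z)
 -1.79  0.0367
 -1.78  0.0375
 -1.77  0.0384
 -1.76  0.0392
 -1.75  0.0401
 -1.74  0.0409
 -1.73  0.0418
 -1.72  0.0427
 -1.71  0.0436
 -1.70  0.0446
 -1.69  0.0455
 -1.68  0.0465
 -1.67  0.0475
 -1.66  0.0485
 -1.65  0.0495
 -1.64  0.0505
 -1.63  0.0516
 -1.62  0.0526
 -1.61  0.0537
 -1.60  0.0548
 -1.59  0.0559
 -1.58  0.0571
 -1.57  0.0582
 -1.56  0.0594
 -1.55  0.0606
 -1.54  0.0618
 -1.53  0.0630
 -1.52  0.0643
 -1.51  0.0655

€1.50

σ√T = 0.14·√2.5 = 0.2214
ln(S/K) + (r + σ²/2)T = ln(400/340) + (0.08 + 0.14²/2)·2.5 = 0.1625 + 0.2245 = 0.3870
d₁ = 0.3870 / 0.2214 = 1.7484 which rounds to 1.75
d₂ = d₁ − σ√T = 1.7484 − 0.2214 = 1.5270 which rounds to 1.53
e^(−rT) = e^(−0.08·2.5) = 0.8187
N(−d₂) = N(-1.53) = 0.0630;  N(−d₁) = N(-1.75) = 0.0401
P = 340·0.8187·0.0630 − 400·0.0401 = 17.5366 − 16.0400 = 1.4966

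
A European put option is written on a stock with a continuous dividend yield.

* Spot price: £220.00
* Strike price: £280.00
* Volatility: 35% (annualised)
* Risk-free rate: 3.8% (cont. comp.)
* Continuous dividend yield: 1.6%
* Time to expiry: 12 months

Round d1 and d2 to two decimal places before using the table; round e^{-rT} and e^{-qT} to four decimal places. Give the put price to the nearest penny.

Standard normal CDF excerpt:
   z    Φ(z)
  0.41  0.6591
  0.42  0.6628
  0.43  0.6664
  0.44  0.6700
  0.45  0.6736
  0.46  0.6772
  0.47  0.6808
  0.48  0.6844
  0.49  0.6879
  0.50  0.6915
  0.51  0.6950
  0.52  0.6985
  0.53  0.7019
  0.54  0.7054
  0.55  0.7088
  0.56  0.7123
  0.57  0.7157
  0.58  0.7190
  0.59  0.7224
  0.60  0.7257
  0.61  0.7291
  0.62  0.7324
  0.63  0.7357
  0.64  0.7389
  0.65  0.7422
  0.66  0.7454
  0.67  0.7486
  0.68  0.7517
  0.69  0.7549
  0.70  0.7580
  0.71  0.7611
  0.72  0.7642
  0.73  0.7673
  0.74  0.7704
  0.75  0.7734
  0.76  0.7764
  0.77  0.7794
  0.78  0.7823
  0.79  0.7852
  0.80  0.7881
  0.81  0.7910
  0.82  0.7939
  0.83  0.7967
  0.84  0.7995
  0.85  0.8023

σ√T = 0.35·√1 = 0.3500
d₁ = [ln(220/280) + (0.038 − 0.016 + ½·0.35²)·1] / (σ√T) = (-0.2412 + 0.0832) / 0.3500 = -0.4512 ⇒ -0.45
d₂ = -0.4512 − 0.3500 = -0.8012 ⇒ -0.80
e^(−qT) = e^(−0.016·1) = 0.9841;  e^(−rT) = e^(−0.038·1) = 0.9627
N(−d₂) = N(0.80) = 0.7881;  N(−d₁) = N(0.45) = 0.6736
P = 280·0.9627·0.7881 − 220·0.9841·0.6736 = 212.4371 − 145.8357 = 66.6013

£66.60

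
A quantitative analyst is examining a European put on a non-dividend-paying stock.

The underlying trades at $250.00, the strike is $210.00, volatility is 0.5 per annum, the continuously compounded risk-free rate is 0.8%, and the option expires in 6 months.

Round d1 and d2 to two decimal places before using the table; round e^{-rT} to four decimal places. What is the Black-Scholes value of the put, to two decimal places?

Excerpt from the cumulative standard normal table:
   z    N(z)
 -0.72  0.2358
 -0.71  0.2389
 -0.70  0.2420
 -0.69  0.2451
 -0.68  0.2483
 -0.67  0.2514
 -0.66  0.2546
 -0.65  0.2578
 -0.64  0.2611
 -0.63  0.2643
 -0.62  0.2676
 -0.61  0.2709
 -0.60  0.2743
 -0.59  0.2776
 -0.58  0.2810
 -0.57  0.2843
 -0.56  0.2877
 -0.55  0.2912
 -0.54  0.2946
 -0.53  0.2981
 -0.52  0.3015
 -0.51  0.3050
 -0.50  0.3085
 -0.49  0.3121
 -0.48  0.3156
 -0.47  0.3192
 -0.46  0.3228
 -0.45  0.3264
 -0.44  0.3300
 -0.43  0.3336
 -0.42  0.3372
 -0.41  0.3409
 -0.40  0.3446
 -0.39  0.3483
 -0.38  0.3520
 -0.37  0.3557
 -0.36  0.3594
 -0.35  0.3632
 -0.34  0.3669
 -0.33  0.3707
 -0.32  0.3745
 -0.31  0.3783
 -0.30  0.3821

σ√T = 0.5 × 0.7071 = 0.3536
d₁ = [ln(250/210) + (0.008 + 0.5²/2)·0.5] / 0.3536 = [0.1744 + 0.0665] / 0.3536 = 0.6812 ≈ 0.68
d₂ = d₁ − σ√T = 0.6812 − 0.3536 = 0.3277 ≈ 0.33
exp(−rT) = exp(−0.008·0.5) = 0.9960
P = 210·0.9960·N(-0.33) − 250·N(-0.68) = 210·0.9960·0.3707 − 250·0.2483 = 77.5356 − 62.0750 = 15.4606

$15.46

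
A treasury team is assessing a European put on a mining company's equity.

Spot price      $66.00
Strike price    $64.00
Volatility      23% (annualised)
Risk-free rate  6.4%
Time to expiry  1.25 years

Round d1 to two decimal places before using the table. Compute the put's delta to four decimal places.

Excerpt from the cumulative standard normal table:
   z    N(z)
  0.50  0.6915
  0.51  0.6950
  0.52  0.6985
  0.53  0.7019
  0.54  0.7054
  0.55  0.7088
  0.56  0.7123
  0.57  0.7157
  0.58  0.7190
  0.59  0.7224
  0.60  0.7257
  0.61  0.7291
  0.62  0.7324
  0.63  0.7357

σ√T = 0.23·√1.25 = 0.2571
ln(S/K) + (r + σ²/2)T = ln(66/64) + (0.064 + 0.23²/2)·1.25 = 0.0308 + 0.1131 = 0.1438
d₁ = 0.1438 / 0.2571 = 0.5593 ⇒ 0.56
N(d₁) = N(0.56) = 0.7123
Δ_put = N(d₁) − 1 = 0.7123 − 1 = -0.2877

-0.2877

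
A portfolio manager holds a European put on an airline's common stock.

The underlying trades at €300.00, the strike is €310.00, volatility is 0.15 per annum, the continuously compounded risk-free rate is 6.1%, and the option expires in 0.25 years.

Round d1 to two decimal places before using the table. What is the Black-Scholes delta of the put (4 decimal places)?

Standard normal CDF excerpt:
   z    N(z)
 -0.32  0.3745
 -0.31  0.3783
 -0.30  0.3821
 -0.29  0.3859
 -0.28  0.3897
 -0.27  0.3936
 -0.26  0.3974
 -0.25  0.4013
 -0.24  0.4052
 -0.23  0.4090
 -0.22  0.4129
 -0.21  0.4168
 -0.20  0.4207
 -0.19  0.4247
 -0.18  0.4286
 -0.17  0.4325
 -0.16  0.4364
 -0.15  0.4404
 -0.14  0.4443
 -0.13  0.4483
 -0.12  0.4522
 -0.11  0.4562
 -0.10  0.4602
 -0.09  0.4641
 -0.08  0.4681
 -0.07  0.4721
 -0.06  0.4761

-0.5793

T = 0.25;  σ√T = 0.0750
d₁ = [ln(300/310) + (0.061 + 0.15²/2)·0.25] / 0.0750 = [-0.0328 + 0.0181] / 0.0750 = -0.1964 ⇒ -0.20
N(d₁) = N(-0.20) = 0.4207
Δ_put = N(d₁) − 1 = 0.4207 − 1 = -0.5793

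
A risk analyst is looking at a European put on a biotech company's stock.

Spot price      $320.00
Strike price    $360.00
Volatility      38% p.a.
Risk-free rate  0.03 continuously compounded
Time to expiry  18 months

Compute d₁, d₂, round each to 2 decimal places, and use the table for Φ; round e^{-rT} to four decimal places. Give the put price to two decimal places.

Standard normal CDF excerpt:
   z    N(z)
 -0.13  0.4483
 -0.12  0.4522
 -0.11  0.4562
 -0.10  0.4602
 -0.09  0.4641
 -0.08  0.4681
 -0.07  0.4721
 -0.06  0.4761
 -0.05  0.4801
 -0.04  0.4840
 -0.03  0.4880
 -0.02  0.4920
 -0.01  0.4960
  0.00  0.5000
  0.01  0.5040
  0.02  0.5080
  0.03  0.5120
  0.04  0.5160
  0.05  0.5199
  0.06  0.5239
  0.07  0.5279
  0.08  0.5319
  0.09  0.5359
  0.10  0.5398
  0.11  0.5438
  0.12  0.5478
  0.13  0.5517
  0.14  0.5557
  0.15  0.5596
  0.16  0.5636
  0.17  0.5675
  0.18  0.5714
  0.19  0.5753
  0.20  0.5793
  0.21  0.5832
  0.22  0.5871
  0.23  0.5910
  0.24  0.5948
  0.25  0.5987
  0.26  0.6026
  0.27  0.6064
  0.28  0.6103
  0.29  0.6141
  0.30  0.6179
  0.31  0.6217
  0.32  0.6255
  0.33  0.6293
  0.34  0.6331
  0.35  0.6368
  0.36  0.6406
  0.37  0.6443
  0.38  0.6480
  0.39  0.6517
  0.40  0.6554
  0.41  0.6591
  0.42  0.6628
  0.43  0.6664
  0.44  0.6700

σ√T = 0.38 × 1.2247 = 0.4654
ln(S/K) + (r + σ²/2)T = ln(320/360) + (0.03 + 0.38²/2)·1.5 = -0.1178 + 0.1533 = 0.0355
d₁ = 0.0355 / 0.4654 = 0.0763 → 0.08
d₂ = d₁ − σ√T = 0.0763 − 0.4654 = -0.3891 → -0.39
e^(−rT) = e^(−0.03·1.5) = 0.9560
P = 360·0.9560·N(0.39) − 320·N(-0.08) = 360·0.9560·0.6517 − 320·0.4681 = 224.2891 − 149.7920 = 74.4971

$74.50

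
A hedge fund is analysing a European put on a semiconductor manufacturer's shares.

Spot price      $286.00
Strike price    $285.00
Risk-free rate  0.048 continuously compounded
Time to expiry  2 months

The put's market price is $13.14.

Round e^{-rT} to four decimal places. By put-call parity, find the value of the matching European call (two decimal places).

$16.42

e^(−rT) = e^(−0.048·0.1667) = 0.9920
Put-call parity: C − P = S − K·e^(−rT) = 286 − 285·0.9920 = 286 − 282.7200 = 3.2800
C = P + (C − P) = 13.14 + (3.2800) = 16.4200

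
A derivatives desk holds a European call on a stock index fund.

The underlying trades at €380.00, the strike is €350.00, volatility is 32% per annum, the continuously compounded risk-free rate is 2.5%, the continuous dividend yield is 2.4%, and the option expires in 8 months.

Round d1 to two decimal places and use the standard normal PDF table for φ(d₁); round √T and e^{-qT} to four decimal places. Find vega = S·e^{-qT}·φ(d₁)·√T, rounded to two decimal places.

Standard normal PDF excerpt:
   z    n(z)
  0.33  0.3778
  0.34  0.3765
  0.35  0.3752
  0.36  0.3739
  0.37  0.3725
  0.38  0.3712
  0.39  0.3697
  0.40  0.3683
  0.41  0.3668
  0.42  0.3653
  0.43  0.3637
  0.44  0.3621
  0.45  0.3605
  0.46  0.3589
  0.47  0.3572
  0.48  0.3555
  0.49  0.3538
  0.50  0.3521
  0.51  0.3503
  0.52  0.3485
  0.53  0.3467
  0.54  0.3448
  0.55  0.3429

σ√T = 0.32·√0.6667 = 0.2613
d₁ = [ln(380/350) + (0.025 − 0.024 + 0.32²/2)·0.6667] / 0.2613 = [0.0822 + 0.0348] / 0.2613 = 0.4479 → 0.45
√T = √0.6667 = 0.8165
φ(d₁) = φ(0.45) = 0.3605
e^(−qT) = e^(−0.024·0.6667) = 0.9841
vega = S·e^(−qT)·φ(d₁)·√T = 380·0.9841·0.3605·0.8165 = 110.0739
(Call and put vega coincide under Black-Scholes.)

110.07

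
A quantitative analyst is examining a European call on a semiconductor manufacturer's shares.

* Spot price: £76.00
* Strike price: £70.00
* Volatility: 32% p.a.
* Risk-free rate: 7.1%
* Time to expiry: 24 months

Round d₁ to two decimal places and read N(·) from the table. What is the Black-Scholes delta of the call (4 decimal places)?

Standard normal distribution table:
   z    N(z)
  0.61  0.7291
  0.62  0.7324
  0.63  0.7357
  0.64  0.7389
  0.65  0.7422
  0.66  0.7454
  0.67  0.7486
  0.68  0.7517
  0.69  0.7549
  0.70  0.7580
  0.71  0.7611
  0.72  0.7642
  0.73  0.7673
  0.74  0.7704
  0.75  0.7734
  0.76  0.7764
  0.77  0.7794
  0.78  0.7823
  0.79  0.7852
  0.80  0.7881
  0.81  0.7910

T = 2;  σ√T = 0.4525
d₁ = [ln(76/70) + (0.071 + 0.32²/2)·2] / 0.4525 = [0.0822 + 0.2444] / 0.4525 = 0.7218 which rounds to 0.72
N(d₁) = N(0.72) = 0.7642
Δ_call = N(d₁) = 0.7642

0.7642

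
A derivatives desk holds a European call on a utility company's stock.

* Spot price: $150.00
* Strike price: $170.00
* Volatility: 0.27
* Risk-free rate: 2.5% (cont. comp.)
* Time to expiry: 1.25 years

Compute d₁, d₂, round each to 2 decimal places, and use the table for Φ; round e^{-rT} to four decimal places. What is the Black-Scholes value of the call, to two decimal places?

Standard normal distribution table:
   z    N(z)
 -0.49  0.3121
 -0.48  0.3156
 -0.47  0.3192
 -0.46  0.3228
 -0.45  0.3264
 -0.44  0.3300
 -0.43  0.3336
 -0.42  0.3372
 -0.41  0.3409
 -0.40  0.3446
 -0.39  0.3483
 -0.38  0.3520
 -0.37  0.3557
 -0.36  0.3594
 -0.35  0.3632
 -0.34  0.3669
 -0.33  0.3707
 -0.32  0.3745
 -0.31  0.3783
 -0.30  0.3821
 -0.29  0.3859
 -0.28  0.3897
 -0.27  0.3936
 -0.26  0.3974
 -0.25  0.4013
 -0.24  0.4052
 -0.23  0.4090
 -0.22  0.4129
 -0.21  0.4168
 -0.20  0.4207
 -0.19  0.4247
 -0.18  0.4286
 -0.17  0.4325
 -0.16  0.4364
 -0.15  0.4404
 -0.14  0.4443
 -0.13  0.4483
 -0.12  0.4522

σ√T = 0.27 × 1.1180 = 0.3019
d₁ = [ln(150/170) + (0.025 + 0.27²/2)·1.25] / 0.3019 = [-0.1252 + 0.0768] / 0.3019 = -0.1602 → -0.16
d₂ = d₁ − σ√T = -0.1602 − 0.3019 = -0.4620 → -0.46
exp(−rT) = exp(−0.025·1.25) = 0.9692
C = 150·N(-0.16) − 170·0.9692·N(-0.46) = 150·0.4364 − 170·0.9692·0.3228 = 65.4600 − 53.1858 = 12.2742

$12.27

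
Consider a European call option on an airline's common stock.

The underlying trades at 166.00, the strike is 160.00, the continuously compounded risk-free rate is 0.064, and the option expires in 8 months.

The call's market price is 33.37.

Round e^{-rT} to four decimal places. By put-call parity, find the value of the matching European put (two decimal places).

e^(−rT) = e^(−0.064·0.6667) = 0.9582
Put-call parity: C − P = S − K·e^(−rT) = 166 − 160·0.9582 = 166 − 153.3120 = 12.6880
P = C − (C − P) = 33.37 − (12.6880) = 20.6820

20.68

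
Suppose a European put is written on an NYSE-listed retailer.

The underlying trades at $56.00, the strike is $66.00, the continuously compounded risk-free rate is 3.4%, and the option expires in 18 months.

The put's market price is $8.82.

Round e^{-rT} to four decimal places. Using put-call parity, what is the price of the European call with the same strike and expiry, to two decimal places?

exp(−rT) = exp(−0.034·1.5) = 0.9503
Put-call parity: C − P = S − K·e^(−rT) = 56 − 66·0.9503 = 56 − 62.7198 = -6.7198
C = P + (C − P) = 8.82 + (-6.7198) = 2.1002

$2.10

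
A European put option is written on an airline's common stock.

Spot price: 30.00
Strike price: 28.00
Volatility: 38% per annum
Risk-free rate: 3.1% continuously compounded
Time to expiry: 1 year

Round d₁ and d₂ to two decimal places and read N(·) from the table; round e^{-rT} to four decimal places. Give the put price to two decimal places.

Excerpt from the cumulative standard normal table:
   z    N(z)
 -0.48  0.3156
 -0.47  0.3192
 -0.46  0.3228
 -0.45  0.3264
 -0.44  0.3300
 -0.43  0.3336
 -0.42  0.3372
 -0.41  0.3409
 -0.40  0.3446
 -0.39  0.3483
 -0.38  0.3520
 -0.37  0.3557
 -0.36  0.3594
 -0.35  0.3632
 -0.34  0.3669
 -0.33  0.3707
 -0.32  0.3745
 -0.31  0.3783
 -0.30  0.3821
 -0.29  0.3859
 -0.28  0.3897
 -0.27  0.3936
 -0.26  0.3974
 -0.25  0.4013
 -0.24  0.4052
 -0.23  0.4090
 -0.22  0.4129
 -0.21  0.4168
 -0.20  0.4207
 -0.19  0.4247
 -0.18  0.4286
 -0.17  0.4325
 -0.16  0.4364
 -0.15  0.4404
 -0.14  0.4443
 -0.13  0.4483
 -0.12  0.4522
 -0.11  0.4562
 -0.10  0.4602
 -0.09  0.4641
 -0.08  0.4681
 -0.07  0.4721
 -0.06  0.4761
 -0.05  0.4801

3.02

σ√T = 0.38 × 1.0000 = 0.3800
ln(S/K) + (r + σ²/2)T = ln(30/28) + (0.031 + 0.38²/2)·1 = 0.0690 + 0.1032 = 0.1722
d₁ = 0.1722 / 0.3800 = 0.4531 which rounds to 0.45
d₂ = d₁ − σ√T = 0.4531 − 0.3800 = 0.0731 which rounds to 0.07
exp(−rT) = exp(−0.031·1) = 0.9695
P = 28·0.9695·N(-0.07) − 30·N(-0.45) = 28·0.9695·0.4721 − 30·0.3264 = 12.8156 − 9.7920 = 3.0236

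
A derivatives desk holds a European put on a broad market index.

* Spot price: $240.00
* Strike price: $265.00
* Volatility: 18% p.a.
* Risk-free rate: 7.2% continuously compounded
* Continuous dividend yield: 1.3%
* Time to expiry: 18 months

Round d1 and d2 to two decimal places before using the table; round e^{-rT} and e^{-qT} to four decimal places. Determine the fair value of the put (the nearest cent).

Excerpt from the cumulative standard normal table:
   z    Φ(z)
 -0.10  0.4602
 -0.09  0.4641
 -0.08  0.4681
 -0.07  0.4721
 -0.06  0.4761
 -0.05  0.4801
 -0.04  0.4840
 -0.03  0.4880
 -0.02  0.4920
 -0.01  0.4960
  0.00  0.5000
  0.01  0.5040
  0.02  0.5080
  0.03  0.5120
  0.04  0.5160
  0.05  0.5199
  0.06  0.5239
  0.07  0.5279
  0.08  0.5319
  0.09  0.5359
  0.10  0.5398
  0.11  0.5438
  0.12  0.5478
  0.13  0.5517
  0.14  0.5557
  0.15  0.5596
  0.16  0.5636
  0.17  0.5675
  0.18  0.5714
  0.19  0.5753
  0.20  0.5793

$22.00

σ√T = 0.18·√1.5 = 0.2205
d₁ = [ln(240/265) + (0.072 − 0.013 + 0.18²/2)·1.5] / 0.2205 = [-0.0991 + 0.1128] / 0.2205 = 0.0622 ≈ 0.06
d₂ = d₁ − σ√T = 0.0622 − 0.2205 = -0.1583 ≈ -0.16
e^(−qT) = e^(−0.013·1.5) = 0.9807;  e^(−rT) = e^(−0.072·1.5) = 0.8976
N(−d₂) = N(0.16) = 0.5636;  N(−d₁) = N(-0.06) = 0.4761
P = 265·0.8976·0.5636 − 240·0.9807·0.4761 = 134.0602 − 112.0587 = 22.0014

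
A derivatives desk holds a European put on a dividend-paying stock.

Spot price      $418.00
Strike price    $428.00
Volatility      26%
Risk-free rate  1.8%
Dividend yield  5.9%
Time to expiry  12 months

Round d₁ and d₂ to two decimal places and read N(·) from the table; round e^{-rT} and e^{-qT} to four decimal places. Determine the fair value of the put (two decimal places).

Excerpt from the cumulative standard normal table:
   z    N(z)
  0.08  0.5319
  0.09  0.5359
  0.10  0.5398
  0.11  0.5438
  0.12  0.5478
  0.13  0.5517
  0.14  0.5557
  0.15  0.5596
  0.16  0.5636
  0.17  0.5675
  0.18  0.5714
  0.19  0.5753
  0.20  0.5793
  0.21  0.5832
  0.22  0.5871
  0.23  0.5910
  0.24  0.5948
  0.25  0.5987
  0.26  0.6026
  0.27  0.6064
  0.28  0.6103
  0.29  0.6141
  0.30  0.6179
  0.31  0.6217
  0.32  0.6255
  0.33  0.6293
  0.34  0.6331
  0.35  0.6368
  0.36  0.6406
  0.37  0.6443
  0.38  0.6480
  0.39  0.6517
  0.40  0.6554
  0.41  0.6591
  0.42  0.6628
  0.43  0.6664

σ√T = 0.26·√1 = 0.2600
d₁ = [ln(418/428) + (0.018 − 0.059 + 0.26²/2)·1] / 0.2600 = [-0.0236 − 0.0072] / 0.2600 = -0.1186 → -0.12
d₂ = d₁ − σ√T = -0.1186 − 0.2600 = -0.3786 → -0.38
exp(−qT) = exp(−0.059·1) = 0.9427;  exp(−rT) = exp(−0.018·1) = 0.9822
N(−d₂) = N(0.38) = 0.6480;  N(−d₁) = N(0.12) = 0.5478
P = 428·0.9822·0.6480 − 418·0.9427·0.5478 = 272.4073 − 215.8598 = 56.5475

$56.55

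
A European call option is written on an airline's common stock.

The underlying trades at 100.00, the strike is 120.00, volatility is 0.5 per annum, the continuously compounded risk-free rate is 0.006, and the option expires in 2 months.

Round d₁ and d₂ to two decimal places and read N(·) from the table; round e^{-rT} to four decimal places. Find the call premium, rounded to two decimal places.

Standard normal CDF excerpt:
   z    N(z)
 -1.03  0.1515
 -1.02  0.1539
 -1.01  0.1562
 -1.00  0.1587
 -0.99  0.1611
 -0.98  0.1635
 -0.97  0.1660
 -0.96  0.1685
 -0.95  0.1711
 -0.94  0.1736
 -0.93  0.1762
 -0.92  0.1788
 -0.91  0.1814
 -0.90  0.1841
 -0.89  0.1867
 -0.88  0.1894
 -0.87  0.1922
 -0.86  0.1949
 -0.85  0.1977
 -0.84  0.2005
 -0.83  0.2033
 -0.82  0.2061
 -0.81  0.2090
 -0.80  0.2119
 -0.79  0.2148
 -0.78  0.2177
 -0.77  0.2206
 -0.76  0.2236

σ√T = 0.5·√0.1667 = 0.2041
d₁ = [ln(100/120) + (0.006 + ½·0.5²)·0.1667] / (σ√T) = (-0.1823 + 0.0218) / 0.2041 = -0.7862 which rounds to -0.79
d₂ = -0.7862 − 0.2041 = -0.9904 which rounds to -0.99
exp(−rT) = exp(−0.006·0.1667) = 0.9990
C = 100·N(-0.79) − 120·0.9990·N(-0.99) = 100·0.2148 − 120·0.9990·0.1611 = 21.4800 − 19.3127 = 2.1673

2.17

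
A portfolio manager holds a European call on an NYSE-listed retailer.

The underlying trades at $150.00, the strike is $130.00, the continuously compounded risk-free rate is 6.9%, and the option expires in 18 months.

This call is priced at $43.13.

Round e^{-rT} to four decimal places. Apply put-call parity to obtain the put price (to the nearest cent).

$10.35

exp(−rT) = exp(−0.069·1.5) = 0.9017
Put-call parity: C − P = S − K·e^(−rT) = 150 − 130·0.9017 = 150 − 117.2210 = 32.7790
P = C − (C − P) = 43.13 − (32.7790) = 10.3510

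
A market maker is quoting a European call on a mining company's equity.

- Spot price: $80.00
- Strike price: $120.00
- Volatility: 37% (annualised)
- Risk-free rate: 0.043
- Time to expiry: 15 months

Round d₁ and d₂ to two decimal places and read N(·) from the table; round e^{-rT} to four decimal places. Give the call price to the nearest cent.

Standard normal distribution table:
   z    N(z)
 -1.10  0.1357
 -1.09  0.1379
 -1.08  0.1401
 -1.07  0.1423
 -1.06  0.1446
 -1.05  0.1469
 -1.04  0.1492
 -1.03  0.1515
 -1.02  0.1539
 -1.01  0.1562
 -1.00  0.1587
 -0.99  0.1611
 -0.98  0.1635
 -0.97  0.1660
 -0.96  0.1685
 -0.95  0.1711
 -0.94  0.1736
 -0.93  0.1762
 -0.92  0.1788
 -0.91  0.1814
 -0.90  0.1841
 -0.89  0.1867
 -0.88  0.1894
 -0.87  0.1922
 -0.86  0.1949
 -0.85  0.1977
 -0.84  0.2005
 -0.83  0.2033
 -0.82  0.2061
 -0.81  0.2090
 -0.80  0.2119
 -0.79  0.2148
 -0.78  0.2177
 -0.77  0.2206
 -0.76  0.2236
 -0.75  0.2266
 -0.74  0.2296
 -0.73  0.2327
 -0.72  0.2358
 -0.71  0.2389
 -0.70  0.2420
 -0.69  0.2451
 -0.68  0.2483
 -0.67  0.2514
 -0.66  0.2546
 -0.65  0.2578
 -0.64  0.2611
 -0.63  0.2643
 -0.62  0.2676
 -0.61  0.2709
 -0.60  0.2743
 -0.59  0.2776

$4.44

σ√T = 0.37 × 1.1180 = 0.4137
d₁ = [ln(80/120) + (0.043 + ½·0.37²)·1.25] / (σ√T) = (-0.4055 + 0.1393) / 0.4137 = -0.6434 which rounds to -0.64
d₂ = -0.6434 − 0.4137 = -1.0571 which rounds to -1.06
e^(−rT) = e^(−0.043·1.25) = 0.9477
N(d₁) = N(-0.64) = 0.2611;  N(d₂) = N(-1.06) = 0.1446
C = 80·0.2611 − 120·0.9477·0.1446 = 20.8880 − 16.4445 = 4.4435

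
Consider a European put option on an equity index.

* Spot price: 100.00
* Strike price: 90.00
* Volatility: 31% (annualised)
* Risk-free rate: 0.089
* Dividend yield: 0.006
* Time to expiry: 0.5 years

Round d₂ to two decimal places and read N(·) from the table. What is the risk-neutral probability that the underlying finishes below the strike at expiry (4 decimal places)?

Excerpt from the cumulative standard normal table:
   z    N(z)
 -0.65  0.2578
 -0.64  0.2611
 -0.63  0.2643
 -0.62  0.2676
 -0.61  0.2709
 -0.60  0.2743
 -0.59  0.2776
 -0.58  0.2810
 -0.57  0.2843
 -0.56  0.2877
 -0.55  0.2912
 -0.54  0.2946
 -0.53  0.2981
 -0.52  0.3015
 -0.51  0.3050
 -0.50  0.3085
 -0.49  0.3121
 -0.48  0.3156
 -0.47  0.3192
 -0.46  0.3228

T = 0.5;  σ√T = 0.2192
d₁ = [ln(100/90) + (0.089 − 0.006 + ½·0.31²)·0.5] / (σ√T) = (0.1054 + 0.0655) / 0.2192 = 0.7796 ⇒ 0.78
d₂ = 0.7796 − 0.2192 = 0.5604 ⇒ 0.56
Pr(exercise) under Q = N(−d₂) = N(-0.56) = 0.2877

0.2877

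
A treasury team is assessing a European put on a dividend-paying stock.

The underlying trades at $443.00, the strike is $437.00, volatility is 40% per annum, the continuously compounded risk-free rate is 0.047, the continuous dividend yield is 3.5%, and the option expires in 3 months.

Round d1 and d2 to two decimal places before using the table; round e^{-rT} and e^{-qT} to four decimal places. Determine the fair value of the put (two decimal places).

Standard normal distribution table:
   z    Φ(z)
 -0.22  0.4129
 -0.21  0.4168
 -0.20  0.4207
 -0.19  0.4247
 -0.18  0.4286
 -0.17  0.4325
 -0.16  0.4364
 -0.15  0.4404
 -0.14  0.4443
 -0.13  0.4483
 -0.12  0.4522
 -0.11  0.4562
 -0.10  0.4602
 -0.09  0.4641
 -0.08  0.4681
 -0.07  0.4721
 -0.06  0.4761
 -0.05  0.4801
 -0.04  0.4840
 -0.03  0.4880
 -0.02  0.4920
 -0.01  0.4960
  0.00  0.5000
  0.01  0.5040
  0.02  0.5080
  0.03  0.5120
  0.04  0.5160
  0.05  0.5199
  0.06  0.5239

σ√T = 0.4·√0.25 = 0.2000
d₁ = [ln(443/437) + (0.047 − 0.035 + ½·0.4²)·0.25] / (σ√T) = (0.0136 + 0.0230) / 0.2000 = 0.1832 which rounds to 0.18
d₂ = 0.1832 − 0.2000 = -0.0168 which rounds to -0.02
e^(−qT) = e^(−0.035·0.25) = 0.9913;  e^(−rT) = e^(−0.047·0.25) = 0.9883
P = 437·0.9883·N(0.02) − 443·0.9913·N(-0.18) = 437·0.9883·0.5080 − 443·0.9913·0.4286 = 219.3986 − 188.2179 = 31.1807

$31.18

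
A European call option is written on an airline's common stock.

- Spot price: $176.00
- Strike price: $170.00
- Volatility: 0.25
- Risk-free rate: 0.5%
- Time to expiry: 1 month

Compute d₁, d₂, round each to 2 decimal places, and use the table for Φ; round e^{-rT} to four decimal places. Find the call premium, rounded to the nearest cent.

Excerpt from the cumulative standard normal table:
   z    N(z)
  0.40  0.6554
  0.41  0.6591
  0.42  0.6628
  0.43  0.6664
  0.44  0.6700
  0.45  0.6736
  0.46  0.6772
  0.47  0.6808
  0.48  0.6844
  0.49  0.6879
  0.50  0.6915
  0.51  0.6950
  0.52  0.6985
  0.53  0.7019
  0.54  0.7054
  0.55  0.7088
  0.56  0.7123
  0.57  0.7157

σ√T = 0.25·√0.08333 = 0.0722
d₁ = [ln(176/170) + (0.005 + 0.25²/2)·0.08333] / 0.0722 = [0.0347 + 0.0030] / 0.0722 = 0.5225 which rounds to 0.52
d₂ = d₁ − σ√T = 0.5225 − 0.0722 = 0.4503 which rounds to 0.45
e^(−rT) = e^(−0.005·0.08333) = 0.9996
C = 176·N(0.52) − 170·0.9996·N(0.45) = 176·0.6985 − 170·0.9996·0.6736 = 122.9360 − 114.4662 = 8.4698

$8.47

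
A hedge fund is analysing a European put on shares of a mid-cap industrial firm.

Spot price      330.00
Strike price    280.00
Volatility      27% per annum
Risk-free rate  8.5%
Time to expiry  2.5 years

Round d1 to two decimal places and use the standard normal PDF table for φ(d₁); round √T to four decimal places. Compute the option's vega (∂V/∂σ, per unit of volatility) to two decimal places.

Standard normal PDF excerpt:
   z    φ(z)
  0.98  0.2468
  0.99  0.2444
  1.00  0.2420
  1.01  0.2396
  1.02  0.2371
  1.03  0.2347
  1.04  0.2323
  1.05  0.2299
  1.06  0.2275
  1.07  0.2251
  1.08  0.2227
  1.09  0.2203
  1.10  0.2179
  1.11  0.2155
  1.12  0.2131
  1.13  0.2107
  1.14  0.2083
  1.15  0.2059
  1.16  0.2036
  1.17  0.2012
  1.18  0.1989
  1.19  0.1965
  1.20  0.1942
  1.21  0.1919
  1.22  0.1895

113.69

σ√T = 0.27·√2.5 = 0.4269
ln(S/K) + (r + σ²/2)T = ln(330/280) + (0.085 + 0.27²/2)·2.5 = 0.1643 + 0.3036 = 0.4679
d₁ = 0.4679 / 0.4269 = 1.0961 which rounds to 1.10
√T = √2.5 = 1.5811
φ(d₁) = φ(1.10) = 0.2179
vega = S·φ(d₁)·√T = 330·0.2179·1.5811 = 113.6922
(The call has the same vega.)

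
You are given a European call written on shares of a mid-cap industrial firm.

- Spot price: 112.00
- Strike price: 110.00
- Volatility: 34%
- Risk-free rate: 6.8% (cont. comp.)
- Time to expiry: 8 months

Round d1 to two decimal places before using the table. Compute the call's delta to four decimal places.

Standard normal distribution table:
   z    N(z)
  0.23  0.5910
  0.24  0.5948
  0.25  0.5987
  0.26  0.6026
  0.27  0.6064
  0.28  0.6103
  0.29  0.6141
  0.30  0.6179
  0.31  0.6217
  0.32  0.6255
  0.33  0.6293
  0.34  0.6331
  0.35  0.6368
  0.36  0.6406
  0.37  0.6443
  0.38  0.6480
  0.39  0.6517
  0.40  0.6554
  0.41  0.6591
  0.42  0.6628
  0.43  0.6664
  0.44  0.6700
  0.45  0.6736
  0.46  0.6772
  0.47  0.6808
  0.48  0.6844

σ√T = 0.34·√0.6667 = 0.2776
d₁ = [ln(112/110) + (0.068 + ½·0.34²)·0.6667] / (σ√T) = (0.0180 + 0.0839) / 0.2776 = 0.3670 → 0.37
N(d₁) = N(0.37) = 0.6443
Δ_call = N(d₁) = 0.6443

0.6443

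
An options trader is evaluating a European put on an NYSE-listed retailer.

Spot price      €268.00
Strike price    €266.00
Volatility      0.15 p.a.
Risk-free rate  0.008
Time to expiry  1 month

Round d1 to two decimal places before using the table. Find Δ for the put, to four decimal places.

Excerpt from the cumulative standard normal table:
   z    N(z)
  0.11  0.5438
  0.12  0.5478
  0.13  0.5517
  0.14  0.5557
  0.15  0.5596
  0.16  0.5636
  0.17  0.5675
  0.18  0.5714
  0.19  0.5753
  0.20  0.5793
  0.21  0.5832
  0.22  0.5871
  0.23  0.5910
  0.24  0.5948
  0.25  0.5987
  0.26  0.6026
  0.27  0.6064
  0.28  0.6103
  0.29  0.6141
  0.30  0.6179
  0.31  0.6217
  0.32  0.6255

σ√T = 0.15·√0.08333 = 0.0433
d₁ = [ln(268/266) + (0.008 + 0.15²/2)·0.08333] / 0.0433 = [0.0075 + 0.0016] / 0.0433 = 0.2100 ⇒ 0.21
N(d₁) = N(0.21) = 0.5832
Δ_put = N(d₁) − 1 = 0.5832 − 1 = -0.4168

-0.4168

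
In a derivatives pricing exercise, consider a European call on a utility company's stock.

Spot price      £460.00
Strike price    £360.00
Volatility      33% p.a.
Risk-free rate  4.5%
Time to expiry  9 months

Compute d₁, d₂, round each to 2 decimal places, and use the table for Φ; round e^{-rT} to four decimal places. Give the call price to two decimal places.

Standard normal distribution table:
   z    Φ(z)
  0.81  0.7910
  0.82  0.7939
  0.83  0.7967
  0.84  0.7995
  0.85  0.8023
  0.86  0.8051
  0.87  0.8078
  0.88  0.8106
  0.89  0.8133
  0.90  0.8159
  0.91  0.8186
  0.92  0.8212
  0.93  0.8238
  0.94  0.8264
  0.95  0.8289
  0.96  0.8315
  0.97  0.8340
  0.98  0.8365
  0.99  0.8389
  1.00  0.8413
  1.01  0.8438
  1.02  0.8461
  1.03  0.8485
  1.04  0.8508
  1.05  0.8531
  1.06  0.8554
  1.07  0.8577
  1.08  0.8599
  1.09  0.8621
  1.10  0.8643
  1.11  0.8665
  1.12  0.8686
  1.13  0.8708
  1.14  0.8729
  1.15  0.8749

£122.27

T = 0.75;  σ√T = 0.2858
d₁ = [ln(460/360) + (0.045 + 0.33²/2)·0.75] / 0.2858 = [0.2451 + 0.0746] / 0.2858 = 1.1187 which rounds to 1.12
d₂ = d₁ − σ√T = 1.1187 − 0.2858 = 0.8329 which rounds to 0.83
e^(−rT) = e^(−0.045·0.75) = 0.9668
N(d₁) = N(1.12) = 0.8686;  N(d₂) = N(0.83) = 0.7967
C = 460·0.8686 − 360·0.9668·0.7967 = 399.5560 − 277.2898 = 122.2662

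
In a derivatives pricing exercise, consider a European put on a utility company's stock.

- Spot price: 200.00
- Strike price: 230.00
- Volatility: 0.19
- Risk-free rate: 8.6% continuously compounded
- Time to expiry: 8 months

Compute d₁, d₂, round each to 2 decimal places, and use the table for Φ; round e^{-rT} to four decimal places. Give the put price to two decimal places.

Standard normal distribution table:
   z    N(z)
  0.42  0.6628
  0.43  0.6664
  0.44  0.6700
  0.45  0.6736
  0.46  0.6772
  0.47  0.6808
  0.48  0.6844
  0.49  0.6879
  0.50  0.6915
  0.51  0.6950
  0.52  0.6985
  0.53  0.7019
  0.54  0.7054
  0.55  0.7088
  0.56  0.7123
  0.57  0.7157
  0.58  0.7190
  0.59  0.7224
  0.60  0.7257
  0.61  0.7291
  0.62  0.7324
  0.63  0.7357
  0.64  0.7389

σ√T = 0.19·√0.6667 = 0.1551
ln(S/K) + (r + σ²/2)T = ln(200/230) + (0.086 + 0.19²/2)·0.6667 = -0.1398 + 0.0694 = -0.0704
d₁ = -0.0704 / 0.1551 = -0.4538 → -0.45
d₂ = d₁ − σ√T = -0.4538 − 0.1551 = -0.6089 → -0.61
e^(−rT) = e^(−0.086·0.6667) = 0.9443
N(−d₂) = N(0.61) = 0.7291;  N(−d₁) = N(0.45) = 0.6736
P = 230·0.9443·0.7291 − 200·0.6736 = 158.3525 − 134.7200 = 23.6325

23.63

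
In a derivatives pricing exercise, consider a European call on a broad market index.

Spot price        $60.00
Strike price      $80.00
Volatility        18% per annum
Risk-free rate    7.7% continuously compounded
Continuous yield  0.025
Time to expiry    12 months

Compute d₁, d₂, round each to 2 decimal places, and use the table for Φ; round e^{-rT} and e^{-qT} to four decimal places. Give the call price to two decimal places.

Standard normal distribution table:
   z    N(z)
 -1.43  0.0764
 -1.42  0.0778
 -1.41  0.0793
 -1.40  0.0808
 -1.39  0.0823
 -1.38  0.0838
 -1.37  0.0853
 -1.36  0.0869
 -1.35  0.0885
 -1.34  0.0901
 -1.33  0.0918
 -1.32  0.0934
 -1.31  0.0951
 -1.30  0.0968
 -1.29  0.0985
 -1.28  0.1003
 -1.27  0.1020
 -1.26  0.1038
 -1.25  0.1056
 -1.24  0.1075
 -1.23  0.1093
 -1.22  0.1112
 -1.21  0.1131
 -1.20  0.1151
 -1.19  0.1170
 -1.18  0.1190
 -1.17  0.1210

σ√T = 0.18 × 1.0000 = 0.1800
d₁ = [ln(60/80) + (0.077 − 0.025 + ½·0.18²)·1] / (σ√T) = (-0.2877 + 0.0682) / 0.1800 = -1.2193 which rounds to -1.22
d₂ = -1.2193 − 0.1800 = -1.3993 which rounds to -1.40
e^(−qT) = e^(−0.025·1) = 0.9753;  e^(−rT) = e^(−0.077·1) = 0.9259
N(d₁) = N(-1.22) = 0.1112;  N(d₂) = N(-1.40) = 0.0808
C = 60·0.9753·0.1112 − 80·0.9259·0.0808 = 6.5072 − 5.9850 = 0.5222

$0.52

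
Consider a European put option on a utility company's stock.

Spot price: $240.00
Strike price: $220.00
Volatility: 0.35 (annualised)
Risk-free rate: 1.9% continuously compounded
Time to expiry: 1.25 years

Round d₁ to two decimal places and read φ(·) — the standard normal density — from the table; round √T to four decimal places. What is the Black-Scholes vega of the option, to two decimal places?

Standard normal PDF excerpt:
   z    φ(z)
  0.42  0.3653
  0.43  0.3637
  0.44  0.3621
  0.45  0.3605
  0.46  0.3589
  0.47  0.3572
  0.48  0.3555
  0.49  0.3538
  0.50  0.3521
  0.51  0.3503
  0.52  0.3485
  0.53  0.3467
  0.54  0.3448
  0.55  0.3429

95.39

σ√T = 0.35 × 1.1180 = 0.3913
ln(S/K) + (r + σ²/2)T = ln(240/220) + (0.019 + 0.35²/2)·1.25 = 0.0870 + 0.1003 = 0.1873
d₁ = 0.1873 / 0.3913 = 0.4787 ⇒ 0.48
√T = √1.25 = 1.1180
φ(d₁) = φ(0.48) = 0.3555
vega = S·φ(d₁)·√T = 240·0.3555·1.1180 = 95.3878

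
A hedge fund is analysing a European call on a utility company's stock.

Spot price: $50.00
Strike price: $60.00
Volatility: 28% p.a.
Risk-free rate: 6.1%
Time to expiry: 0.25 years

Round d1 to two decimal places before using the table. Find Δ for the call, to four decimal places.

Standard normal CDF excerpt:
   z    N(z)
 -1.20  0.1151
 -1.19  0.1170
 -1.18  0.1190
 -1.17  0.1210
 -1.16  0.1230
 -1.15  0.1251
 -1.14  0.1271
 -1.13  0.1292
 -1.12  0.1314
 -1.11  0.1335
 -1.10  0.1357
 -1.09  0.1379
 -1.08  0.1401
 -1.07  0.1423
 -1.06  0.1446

0.1314

σ√T = 0.28 × 0.5000 = 0.1400
d₁ = [ln(50/60) + (0.061 + 0.28²/2)·0.25] / 0.1400 = [-0.1823 + 0.0251] / 0.1400 = -1.1234 ≈ -1.12
N(d₁) = N(-1.12) = 0.1314
Δ_call = N(d₁) = 0.1314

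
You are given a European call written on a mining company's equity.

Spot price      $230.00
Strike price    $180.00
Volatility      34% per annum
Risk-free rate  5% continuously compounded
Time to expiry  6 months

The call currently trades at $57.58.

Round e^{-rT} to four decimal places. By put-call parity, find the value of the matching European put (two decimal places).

$3.13

exp(−rT) = exp(−0.05·0.5) = 0.9753
Put-call parity: C − P = S − K·e^(−rT) = 230 − 180·0.9753 = 230 − 175.5540 = 54.4460
P = C − (C − P) = 57.58 − (54.4460) = 3.1340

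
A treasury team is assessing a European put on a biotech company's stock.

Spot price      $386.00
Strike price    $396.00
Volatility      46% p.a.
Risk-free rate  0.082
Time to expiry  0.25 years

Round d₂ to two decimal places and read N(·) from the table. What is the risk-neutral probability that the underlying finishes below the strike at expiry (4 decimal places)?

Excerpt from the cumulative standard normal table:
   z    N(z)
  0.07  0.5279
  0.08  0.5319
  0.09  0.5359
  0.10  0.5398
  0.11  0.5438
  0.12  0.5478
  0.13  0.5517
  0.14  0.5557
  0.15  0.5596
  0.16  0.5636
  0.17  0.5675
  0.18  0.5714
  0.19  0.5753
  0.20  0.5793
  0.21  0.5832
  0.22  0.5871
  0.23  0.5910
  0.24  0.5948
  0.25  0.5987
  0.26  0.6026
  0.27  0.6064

0.5557

σ√T = 0.46 × 0.5000 = 0.2300
d₁ = [ln(386/396) + (0.082 + 0.46²/2)·0.25] / 0.2300 = [-0.0256 + 0.0470] / 0.2300 = 0.0929 ⇒ 0.09
d₂ = d₁ − σ√T = 0.0929 − 0.2300 = -0.1371 ⇒ -0.14
Risk-neutral Pr[S_T < K] = N(−d₂) = N(0.14) = 0.5557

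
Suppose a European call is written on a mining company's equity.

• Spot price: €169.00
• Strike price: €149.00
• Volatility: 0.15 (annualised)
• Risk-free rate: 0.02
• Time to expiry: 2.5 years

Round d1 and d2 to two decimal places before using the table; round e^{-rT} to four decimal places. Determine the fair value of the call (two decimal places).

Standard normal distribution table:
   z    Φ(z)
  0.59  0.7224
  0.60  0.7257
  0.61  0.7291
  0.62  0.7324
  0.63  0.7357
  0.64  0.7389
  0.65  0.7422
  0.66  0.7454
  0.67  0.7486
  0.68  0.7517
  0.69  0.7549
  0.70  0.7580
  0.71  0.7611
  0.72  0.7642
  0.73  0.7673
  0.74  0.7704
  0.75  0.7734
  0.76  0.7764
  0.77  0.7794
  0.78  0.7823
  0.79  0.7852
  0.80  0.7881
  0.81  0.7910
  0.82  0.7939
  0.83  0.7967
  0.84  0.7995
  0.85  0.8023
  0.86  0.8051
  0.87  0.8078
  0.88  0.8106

σ√T = 0.15 × 1.5811 = 0.2372
d₁ = [ln(169/149) + (0.02 + 0.15²/2)·2.5] / 0.2372 = [0.1260 + 0.0781] / 0.2372 = 0.8605 ⇒ 0.86
d₂ = d₁ − σ√T = 0.8605 − 0.2372 = 0.6233 ⇒ 0.62
e^(−rT) = e^(−0.02·2.5) = 0.9512
N(d₁) = N(0.86) = 0.8051;  N(d₂) = N(0.62) = 0.7324
C = 169·0.8051 − 149·0.9512·0.7324 = 136.0619 − 103.8022 = 32.2597

€32.26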